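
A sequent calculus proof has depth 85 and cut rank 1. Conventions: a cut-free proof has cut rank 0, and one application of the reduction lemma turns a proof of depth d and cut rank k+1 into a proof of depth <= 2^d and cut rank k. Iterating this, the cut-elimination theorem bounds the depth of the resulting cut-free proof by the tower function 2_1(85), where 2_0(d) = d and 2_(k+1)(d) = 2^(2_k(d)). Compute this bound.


Each rank reduction sends depth d to at most 2^d; cut rank r needs r reductions.
2_0(85) = 85
2_1(85) = 2^85 = 38685626227668133590597632
Cut-free depth bound = 38685626227668133590597632

38685626227668133590597632


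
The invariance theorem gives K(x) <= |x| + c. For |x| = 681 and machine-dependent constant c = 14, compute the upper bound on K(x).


K(x) <= |x| + c = 681 + 14 = 695

695


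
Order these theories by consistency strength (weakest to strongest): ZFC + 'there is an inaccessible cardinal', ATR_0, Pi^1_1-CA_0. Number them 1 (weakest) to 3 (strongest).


Ordering by consistency strength:
1. ATR_0
2. Pi^1_1-CA_0
3. ZFC + 'there is an inaccessible cardinal'


ZFC + 'there is an inaccessible cardinal'=3, ATR_0=1, Pi^1_1-CA_0=2


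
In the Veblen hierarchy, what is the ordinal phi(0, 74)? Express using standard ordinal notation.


phi(0, 74):
phi(0, beta) = omega^beta by definition.
phi(0, 74) = omega^74

omega^74


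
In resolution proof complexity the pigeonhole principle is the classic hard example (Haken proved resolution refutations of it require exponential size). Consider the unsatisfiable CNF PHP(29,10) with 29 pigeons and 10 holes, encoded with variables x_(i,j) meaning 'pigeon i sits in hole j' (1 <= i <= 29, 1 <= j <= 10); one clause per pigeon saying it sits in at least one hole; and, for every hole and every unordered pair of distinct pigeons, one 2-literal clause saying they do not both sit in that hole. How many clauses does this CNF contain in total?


PHP(29,10): 29 pigeons, 10 holes, 29*10 = 290 variables.
- pigeon clauses: one per pigeon -> 29 clauses
- hole clauses: 10 holes * C(29,2) = 10 * 406 -> 4060 clauses
Total clauses = 29 + 4060 = 4089

4089


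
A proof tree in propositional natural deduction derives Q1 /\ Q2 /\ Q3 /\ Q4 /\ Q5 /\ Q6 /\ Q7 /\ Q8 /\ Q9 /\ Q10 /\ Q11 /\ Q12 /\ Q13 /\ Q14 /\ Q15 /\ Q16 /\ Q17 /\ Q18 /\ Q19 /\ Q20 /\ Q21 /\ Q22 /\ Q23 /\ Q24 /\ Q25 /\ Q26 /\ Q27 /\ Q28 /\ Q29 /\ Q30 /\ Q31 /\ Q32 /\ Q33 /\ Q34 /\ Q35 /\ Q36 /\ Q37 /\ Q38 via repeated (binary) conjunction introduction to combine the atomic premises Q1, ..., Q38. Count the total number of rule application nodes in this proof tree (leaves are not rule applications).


The target conjunction has 38 conjuncts, i.e. 37 binary /\ connectives.
Each conjunction-intro joins two pieces, so 38 atoms require 38-1 = 37 applications.
Total inference nodes = 37

37


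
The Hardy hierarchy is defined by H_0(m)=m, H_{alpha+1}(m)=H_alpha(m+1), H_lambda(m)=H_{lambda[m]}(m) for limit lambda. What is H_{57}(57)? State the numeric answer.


H_57(57):
For finite ordinals k, H_k(n) = n + k (each successor step adds 1).
H_57(57) = 57 + 57 = 114

114


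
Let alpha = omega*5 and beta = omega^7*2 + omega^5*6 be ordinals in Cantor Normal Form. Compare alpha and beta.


Compare term by term from highest exponent:
alpha = omega*5
beta = omega^7*2 + omega^5*6
Term 1: alpha has omega^1*5, beta has omega^7*2
Term 2: alpha has omega^0*0, beta has omega^5*6
Result: alpha < beta

alpha < beta


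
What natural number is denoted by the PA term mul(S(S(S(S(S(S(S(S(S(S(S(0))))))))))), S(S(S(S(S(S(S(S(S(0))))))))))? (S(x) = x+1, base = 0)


mul(S^11(0), S^9(0)):
S^11(0) = 11
S^9(0) = 9
11 * 9 = 99

99


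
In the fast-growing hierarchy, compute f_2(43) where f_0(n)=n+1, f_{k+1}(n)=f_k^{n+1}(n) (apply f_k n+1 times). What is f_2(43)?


f_2(43) = f_1^44(43)
f_1(m) = 2m + 1.
Iterating: f_1^k(n) = 2^k*(n+1) - 1.
f_2(43) = 2^44*(43+1) - 1 = 17592186044416*44 - 1 = 774056185954303

774056185954303


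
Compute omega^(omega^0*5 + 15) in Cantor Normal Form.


omega^(omega^0*5 + 15):
omega^0 = 1, so the exponent is 5 + 15 = 20 (finite ordinal addition).
Result = omega^20, already a single CNF term.

omega^20


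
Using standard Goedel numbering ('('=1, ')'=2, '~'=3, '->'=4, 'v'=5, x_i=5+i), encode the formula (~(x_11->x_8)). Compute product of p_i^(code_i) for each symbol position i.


Formula: (~(x_11->x_8))
Symbol codes: [1, 3, 1, 16, 4, 13, 2, 2]
Primes: [2, 3, 5, 7, 11, 13, 17, 19]
p_1^1 = 2^1 = 2
p_2^3 = 3^3 = 27
p_3^1 = 5^1 = 5
p_4^16 = 7^16 = 33232930569601
p_5^4 = 11^4 = 14641
p_6^13 = 13^13 = 302875106592253
p_7^2 = 17^2 = 289
p_8^2 = 19^2 = 361
Product = 4151181953456838379991704039694408551590

4151181953456838379991704039694408551590


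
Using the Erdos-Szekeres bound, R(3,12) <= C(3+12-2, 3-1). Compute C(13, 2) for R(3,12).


R(3,12) <= C(3+12-2, 3-1) = C(13, 2)
C(13, 2) = 13! / (2! * 11!)
= 78

78


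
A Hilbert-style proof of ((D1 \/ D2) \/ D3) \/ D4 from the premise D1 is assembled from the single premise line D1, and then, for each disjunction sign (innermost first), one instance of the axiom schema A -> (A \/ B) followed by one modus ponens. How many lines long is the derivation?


Building the left-nested 4-ary disjunction from D1:
- 1 premise line (D1)
- 4 disjuncts means 3 disjunction signs; each needs 1 axiom instance + 1 MP = 2 lines: 2 * 3 = 6
Total = 1 + 6 = 7 lines.

7


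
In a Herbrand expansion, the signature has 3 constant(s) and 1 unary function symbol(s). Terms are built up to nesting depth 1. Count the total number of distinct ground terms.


Herbrand terms by depth:
Depth 0: 3 constants
Depth 1: 3 new terms (running total: 6)
Total distinct ground terms = 6

6


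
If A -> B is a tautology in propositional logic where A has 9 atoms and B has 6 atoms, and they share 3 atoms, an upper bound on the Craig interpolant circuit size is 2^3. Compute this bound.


Shared atoms = 3
Craig interpolant size bound = 2^3
= 8

8


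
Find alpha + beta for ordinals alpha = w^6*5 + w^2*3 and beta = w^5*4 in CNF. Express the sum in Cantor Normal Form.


Ordinal addition (w^6*5 + w^2*3) + w^5*4:
alpha's leading term has exponent 6 > beta's exponent 5, so it survives.
alpha's tail term has exponent 2 < beta's exponent 5, so it is absorbed by beta.
In ordinal addition, any term followed by a strictly larger-exponent term is absorbed.
Result = w^6*5 + w^5*4

w^6*5 + w^5*4


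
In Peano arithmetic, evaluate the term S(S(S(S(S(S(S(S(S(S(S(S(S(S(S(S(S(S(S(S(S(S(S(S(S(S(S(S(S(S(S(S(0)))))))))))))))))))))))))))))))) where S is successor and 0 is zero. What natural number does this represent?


Counting successors applied to 0:
32 applications of S to 0 = 32

32


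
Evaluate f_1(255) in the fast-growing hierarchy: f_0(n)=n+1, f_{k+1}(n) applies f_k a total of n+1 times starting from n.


f_1(255) = f_0^256(255)
f_0 adds 1 each time, applied 256 times.
f_1(255) = 255 + 256 = 511

511


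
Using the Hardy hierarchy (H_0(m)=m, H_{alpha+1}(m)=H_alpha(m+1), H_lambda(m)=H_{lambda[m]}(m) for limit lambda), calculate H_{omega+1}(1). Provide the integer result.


H_{omega+1}(1):
Unwind the 1 successor steps: H_{omega+1}(1) = H_omega(1+1) = H_omega(2).
H_omega(m) = H_m(m) = m + m = 2m.
Result = 2 * 2 = 4

4


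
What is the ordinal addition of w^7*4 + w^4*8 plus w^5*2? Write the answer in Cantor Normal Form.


Ordinal addition (w^7*4 + w^4*8) + w^5*2:
alpha's leading term has exponent 7 > beta's exponent 5, so it survives.
alpha's tail term has exponent 4 < beta's exponent 5, so it is absorbed by beta.
In ordinal addition, any term followed by a strictly larger-exponent term is absorbed.
Result = w^7*4 + w^5*2

w^7*4 + w^5*2


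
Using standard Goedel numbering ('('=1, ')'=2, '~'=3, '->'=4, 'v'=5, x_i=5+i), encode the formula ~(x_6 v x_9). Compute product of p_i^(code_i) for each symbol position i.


Formula: ~(x_6 v x_9)
Symbol codes: [3, 1, 11, 5, 14, 2]
Primes: [2, 3, 5, 7, 11, 13]
p_1^3 = 2^3 = 8
p_2^1 = 3^1 = 3
p_3^11 = 5^11 = 48828125
p_4^5 = 7^5 = 16807
p_5^14 = 11^14 = 379749833583241
p_6^2 = 13^2 = 169
Product = 1264025357300000181214453125000

1264025357300000181214453125000


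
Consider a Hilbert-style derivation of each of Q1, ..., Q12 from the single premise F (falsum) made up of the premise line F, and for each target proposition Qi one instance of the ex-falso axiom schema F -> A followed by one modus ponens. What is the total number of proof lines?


Ex falso, line by line:
- 1 premise line (F)
- 12 targets, each needing 1 axiom instance (F -> Qi) + 1 MP = 2 lines: 2 * 12 = 24
Total = 1 + 24 = 25 lines.

25


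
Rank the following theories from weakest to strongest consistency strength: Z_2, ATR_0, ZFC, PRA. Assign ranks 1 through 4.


Ordering by consistency strength:
1. PRA
2. ATR_0
3. Z_2
4. ZFC


Z_2=3, ATR_0=2, ZFC=4, PRA=1


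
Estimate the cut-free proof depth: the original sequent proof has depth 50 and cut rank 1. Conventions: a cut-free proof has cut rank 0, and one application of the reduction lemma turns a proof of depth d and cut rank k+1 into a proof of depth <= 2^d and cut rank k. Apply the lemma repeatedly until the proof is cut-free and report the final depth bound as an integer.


Each rank reduction sends depth d to at most 2^d; cut rank r needs r reductions.
2_0(50) = 50
2_1(50) = 2^50 = 1125899906842624
Cut-free depth bound = 1125899906842624

1125899906842624


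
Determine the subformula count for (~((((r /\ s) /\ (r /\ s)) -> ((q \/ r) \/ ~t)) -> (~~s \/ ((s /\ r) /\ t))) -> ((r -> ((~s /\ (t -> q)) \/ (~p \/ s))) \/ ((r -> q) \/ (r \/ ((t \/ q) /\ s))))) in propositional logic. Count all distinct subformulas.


Formula: (~((((r /\ s) /\ (r /\ s)) -> ((q \/ r) \/ ~t)) -> (~~s \/ ((s /\ r) /\ t))) -> ((r -> ((~s /\ (t -> q)) \/ (~p \/ s))) \/ ((r -> q) \/ (r \/ ((t \/ q) /\ s)))))
Subformulas found:
  1. r
  2. q
  3. s
  4. t
  5. p
  6. ~t
  7. ~p
  8. ~s
  9. ~~s
  10. (r -> q)
  11. (q \/ r)
  12. (t -> q)
  13. (s /\ r)
  14. (r /\ s)
  15. (t \/ q)
  16. (~p \/ s)
  17. ((t \/ q) /\ s)
  18. ((s /\ r) /\ t)
  19. (~s /\ (t -> q))
  20. ((q \/ r) \/ ~t)
  21. ((r /\ s) /\ (r /\ s))
  22. (r \/ ((t \/ q) /\ s))
  23. (~~s \/ ((s /\ r) /\ t))
  24. ((~s /\ (t -> q)) \/ (~p \/ s))
  25. ((r -> q) \/ (r \/ ((t \/ q) /\ s)))
  26. (r -> ((~s /\ (t -> q)) \/ (~p \/ s)))
  27. (((r /\ s) /\ (r /\ s)) -> ((q \/ r) \/ ~t))
  28. ((((r /\ s) /\ (r /\ s)) -> ((q \/ r) \/ ~t)) -> (~~s \/ ((s /\ r) /\ t)))
  29. ~((((r /\ s) /\ (r /\ s)) -> ((q \/ r) \/ ~t)) -> (~~s \/ ((s /\ r) /\ t)))
  30. ((r -> ((~s /\ (t -> q)) \/ (~p \/ s))) \/ ((r -> q) \/ (r \/ ((t \/ q) /\ s))))
  31. (~((((r /\ s) /\ (r /\ s)) -> ((q \/ r) \/ ~t)) -> (~~s \/ ((s /\ r) /\ t))) -> ((r -> ((~s /\ (t -> q)) \/ (~p \/ s))) \/ ((r -> q) \/ (r \/ ((t \/ q) /\ s)))))
Total distinct subformulas = 31

31


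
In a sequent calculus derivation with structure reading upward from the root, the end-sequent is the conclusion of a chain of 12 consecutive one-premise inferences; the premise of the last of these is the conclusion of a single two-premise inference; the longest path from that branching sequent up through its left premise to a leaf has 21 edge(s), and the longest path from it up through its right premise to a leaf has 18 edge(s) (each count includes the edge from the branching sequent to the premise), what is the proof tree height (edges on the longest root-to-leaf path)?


Longest path through the left premise: 21 edges (measured from the branching sequent)
Longest path through the right premise: 18 edges
Height of the subtree rooted at the branching sequent: max(21, 18) = 21
The branching sequent sits 12 edges above the root (the chain of one-premise inferences), so height = 21 + 12 = 33

33


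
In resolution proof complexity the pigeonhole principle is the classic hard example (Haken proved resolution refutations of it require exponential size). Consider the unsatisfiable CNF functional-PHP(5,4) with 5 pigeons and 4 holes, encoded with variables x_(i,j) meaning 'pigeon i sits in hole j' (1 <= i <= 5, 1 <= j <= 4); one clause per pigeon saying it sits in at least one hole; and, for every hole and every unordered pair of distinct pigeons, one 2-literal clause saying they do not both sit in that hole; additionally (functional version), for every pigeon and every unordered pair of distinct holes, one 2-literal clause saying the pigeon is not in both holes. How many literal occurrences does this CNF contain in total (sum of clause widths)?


functional-PHP(5,4): 5 pigeons, 4 holes, 5*4 = 20 variables.
- pigeon clauses: one per pigeon -> 5 clauses of width 4 -> 20 literals
- hole clauses: 4 holes * C(5,2) = 4 * 10 -> 40 clauses of width 2 -> 80 literals
- functional clauses: 5 pigeons * C(4,2) = 5 * 6 -> 30 clauses of width 2 -> 60 literals
Total literal occurrences = 20 + 80 + 60 = 160

160


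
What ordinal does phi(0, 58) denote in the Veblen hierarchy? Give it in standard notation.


phi(0, 58):
phi(0, beta) = omega^beta by definition.
phi(0, 58) = omega^58

omega^58


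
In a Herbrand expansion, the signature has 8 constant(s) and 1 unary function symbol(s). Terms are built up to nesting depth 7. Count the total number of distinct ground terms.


Herbrand terms by depth:
Depth 0: 8 constants
Depth 1: 8 new terms (running total: 16)
Depth 2: 8 new terms (running total: 24)
Depth 3: 8 new terms (running total: 32)
Depth 4: 8 new terms (running total: 40)
Depth 5: 8 new terms (running total: 48)
Depth 6: 8 new terms (running total: 56)
Depth 7: 8 new terms (running total: 64)
Total distinct ground terms = 64

64


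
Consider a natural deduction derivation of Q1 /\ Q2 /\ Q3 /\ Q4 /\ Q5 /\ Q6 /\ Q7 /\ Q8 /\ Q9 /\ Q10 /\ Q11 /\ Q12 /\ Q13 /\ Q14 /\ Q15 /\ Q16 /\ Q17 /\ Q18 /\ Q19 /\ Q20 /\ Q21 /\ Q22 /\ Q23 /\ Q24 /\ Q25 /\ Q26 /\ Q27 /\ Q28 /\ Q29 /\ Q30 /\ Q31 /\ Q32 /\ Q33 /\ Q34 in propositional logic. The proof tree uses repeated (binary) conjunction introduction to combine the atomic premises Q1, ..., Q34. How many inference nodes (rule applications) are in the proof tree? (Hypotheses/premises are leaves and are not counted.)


The target conjunction has 34 conjuncts, i.e. 33 binary /\ connectives.
Each conjunction-intro joins two pieces, so 34 atoms require 34-1 = 33 applications.
Total inference nodes = 33

33


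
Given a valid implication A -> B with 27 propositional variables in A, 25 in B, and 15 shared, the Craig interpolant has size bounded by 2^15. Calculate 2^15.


Shared atoms = 15
Craig interpolant size bound = 2^15
= 32768

32768


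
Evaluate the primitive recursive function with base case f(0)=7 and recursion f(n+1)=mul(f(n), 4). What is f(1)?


f(0) = 7
f(1) = mul(f(0), 4) = mul(7, 4) = 28


28


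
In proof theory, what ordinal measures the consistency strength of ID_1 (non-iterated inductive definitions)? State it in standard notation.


The proof-theoretic ordinal of ID_1 (non-iterated inductive definitions) is a standard result in ordinal analysis.
This ordinal is the supremum of order types of primitive recursive well-orderings
that the theory can prove to be well-ordered.
For ID_1 (non-iterated inductive definitions), the proof-theoretic ordinal is psi_0(epsilon_{Omega+1}).

psi_0(epsilon_{Omega+1})


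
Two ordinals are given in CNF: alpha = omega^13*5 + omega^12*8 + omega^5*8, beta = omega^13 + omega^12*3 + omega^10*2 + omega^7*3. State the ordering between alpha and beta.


Compare term by term from highest exponent:
alpha = omega^13*5 + omega^12*8 + omega^5*8
beta = omega^13 + omega^12*3 + omega^10*2 + omega^7*3
Term 1: alpha has omega^13*5, beta has omega^13*1
Term 2: alpha has omega^12*8, beta has omega^12*3
Term 3: alpha has omega^5*8, beta has omega^10*2
Term 4: alpha has omega^0*0, beta has omega^7*3
Result: alpha > beta

alpha > beta


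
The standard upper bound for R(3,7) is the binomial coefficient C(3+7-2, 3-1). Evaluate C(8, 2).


R(3,7) <= C(3+7-2, 3-1) = C(8, 2)
C(8, 2) = 8! / (2! * 6!)
= 28

28


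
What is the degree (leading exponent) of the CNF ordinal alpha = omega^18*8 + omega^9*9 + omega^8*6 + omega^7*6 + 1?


CNF: omega^18*8 + omega^9*9 + omega^8*6 + omega^7*6 + 1
The leading term is omega^18*8, which has exponent 18.

18


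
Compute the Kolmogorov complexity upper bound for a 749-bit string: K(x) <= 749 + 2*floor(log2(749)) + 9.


floor(log2(749)) = 9
2 * 9 = 18
K(x) <= 749 + 18 + 9 = 776

776


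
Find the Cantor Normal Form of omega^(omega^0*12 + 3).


omega^(omega^0*12 + 3):
omega^0 = 1, so the exponent is 12 + 3 = 15 (finite ordinal addition).
Result = omega^15, already a single CNF term.

omega^15


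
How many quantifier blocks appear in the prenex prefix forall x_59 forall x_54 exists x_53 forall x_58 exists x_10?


Alternations = 3.
Blocks = alternations + 1 = 4

4


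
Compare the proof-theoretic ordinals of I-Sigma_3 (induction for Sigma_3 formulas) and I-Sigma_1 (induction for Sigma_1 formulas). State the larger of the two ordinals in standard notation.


Proof-theoretic ordinal of I-Sigma_3 (induction for Sigma_3 formulas): omega^(omega^(omega^omega))
Proof-theoretic ordinal of I-Sigma_1 (induction for Sigma_1 formulas): omega^omega
Comparing: omega^omega < omega^(omega^(omega^omega)).
The larger ordinal is omega^(omega^(omega^omega)) (from I-Sigma_3 (induction for Sigma_3 formulas)).

omega^(omega^(omega^omega))


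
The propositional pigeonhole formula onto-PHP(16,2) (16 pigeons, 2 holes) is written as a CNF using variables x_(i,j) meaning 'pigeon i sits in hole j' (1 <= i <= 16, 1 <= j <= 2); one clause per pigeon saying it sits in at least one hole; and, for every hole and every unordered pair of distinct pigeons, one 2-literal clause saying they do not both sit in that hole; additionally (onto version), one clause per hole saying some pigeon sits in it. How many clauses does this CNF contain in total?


onto-PHP(16,2): 16 pigeons, 2 holes, 16*2 = 32 variables.
- pigeon clauses: one per pigeon -> 16 clauses
- hole clauses: 2 holes * C(16,2) = 2 * 120 -> 240 clauses
- onto clauses: one per hole -> 2 clauses
Total clauses = 16 + 240 + 2 = 258

258


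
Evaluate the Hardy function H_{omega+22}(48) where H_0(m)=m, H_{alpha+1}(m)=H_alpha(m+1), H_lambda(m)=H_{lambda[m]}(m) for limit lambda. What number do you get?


H_{omega+22}(48):
Unwind the 22 successor steps: H_{omega+22}(48) = H_omega(48+22) = H_omega(70).
H_omega(m) = H_m(m) = m + m = 2m.
Result = 2 * 70 = 140

140


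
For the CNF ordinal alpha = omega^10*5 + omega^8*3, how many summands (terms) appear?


CNF: omega^10*5 + omega^8*3
Count the summands separated by '+':
  term 1: omega^10*5
  term 2: omega^8*3
Total terms = 2

2


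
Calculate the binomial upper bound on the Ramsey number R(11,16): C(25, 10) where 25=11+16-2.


R(11,16) <= C(11+16-2, 11-1) = C(25, 10)
C(25, 10) = 25! / (10! * 15!)
= 3268760

3268760


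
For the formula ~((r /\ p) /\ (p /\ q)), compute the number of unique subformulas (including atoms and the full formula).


Formula: ~((r /\ p) /\ (p /\ q))
Subformulas found:
  1. q
  2. r
  3. p
  4. (r /\ p)
  5. (p /\ q)
  6. ((r /\ p) /\ (p /\ q))
  7. ~((r /\ p) /\ (p /\ q))
Total distinct subformulas = 7

7


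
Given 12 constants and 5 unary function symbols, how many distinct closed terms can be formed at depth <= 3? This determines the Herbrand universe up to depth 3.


Herbrand terms by depth:
Depth 0: 12 constants
Depth 1: 60 new terms (running total: 72)
Depth 2: 300 new terms (running total: 372)
Depth 3: 1500 new terms (running total: 1872)
Total distinct ground terms = 1872

1872


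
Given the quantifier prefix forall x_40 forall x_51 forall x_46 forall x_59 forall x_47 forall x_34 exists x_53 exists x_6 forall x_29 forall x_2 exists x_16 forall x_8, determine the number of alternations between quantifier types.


Walk the prefix and count type changes:
  position 1: forall -> forall
  position 2: forall -> forall
  position 3: forall -> forall
  position 4: forall -> forall
  position 5: forall -> forall
  position 6: forall -> exists <-- alternation
  position 7: exists -> exists
  position 8: exists -> forall <-- alternation
  position 9: forall -> forall
  position 10: forall -> exists <-- alternation
  position 11: exists -> forall <-- alternation
Total alternations = 4

4


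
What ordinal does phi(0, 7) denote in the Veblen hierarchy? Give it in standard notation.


phi(0, 7):
phi(0, beta) = omega^beta by definition.
phi(0, 7) = omega^7

omega^7


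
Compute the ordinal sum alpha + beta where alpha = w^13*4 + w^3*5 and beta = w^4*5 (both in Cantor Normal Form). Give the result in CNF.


Ordinal addition (w^13*4 + w^3*5) + w^4*5:
alpha's leading term has exponent 13 > beta's exponent 4, so it survives.
alpha's tail term has exponent 3 < beta's exponent 4, so it is absorbed by beta.
In ordinal addition, any term followed by a strictly larger-exponent term is absorbed.
Result = w^13*4 + w^4*5

w^13*4 + w^4*5


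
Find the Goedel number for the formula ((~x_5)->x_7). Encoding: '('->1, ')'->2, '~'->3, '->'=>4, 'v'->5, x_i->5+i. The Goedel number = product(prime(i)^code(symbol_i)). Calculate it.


Formula: ((~x_5)->x_7)
Symbol codes: [1, 1, 3, 10, 2, 4, 12, 2]
Primes: [2, 3, 5, 7, 11, 13, 17, 19]
p_1^1 = 2^1 = 2
p_2^1 = 3^1 = 3
p_3^3 = 5^3 = 125
p_4^10 = 7^10 = 282475249
p_5^2 = 11^2 = 121
p_6^4 = 13^4 = 28561
p_7^12 = 17^12 = 582622237229761
p_8^2 = 19^2 = 361
Product = 153990773877153046090610793226536750

153990773877153046090610793226536750


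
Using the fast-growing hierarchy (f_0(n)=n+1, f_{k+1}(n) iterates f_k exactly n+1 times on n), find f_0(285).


f_0(285) = 285 + 1 = 286

286


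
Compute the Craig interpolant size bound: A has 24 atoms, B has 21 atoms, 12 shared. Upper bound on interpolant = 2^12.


Shared atoms = 12
Craig interpolant size bound = 2^12
= 4096

4096


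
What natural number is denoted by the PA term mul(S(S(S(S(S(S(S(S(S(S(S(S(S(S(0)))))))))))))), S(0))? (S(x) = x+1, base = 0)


mul(S^14(0), S^1(0)):
S^14(0) = 14
S^1(0) = 1
14 * 1 = 14

14


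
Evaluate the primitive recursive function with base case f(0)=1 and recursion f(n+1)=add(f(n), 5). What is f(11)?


f(0) = 1
f(1) = add(f(0), 5) = add(1, 5) = 6
f(2) = add(f(1), 5) = add(6, 5) = 11
f(3) = add(f(2), 5) = add(11, 5) = 16
f(4) = add(f(3), 5) = add(16, 5) = 21
f(5) = add(f(4), 5) = add(21, 5) = 26
f(6) = add(f(5), 5) = add(26, 5) = 31
f(7) = add(f(6), 5) = add(31, 5) = 36
f(8) = add(f(7), 5) = add(36, 5) = 41
f(9) = add(f(8), 5) = add(41, 5) = 46
f(10) = add(f(9), 5) = add(46, 5) = 51
f(11) = add(f(10), 5) = add(51, 5) = 56


56


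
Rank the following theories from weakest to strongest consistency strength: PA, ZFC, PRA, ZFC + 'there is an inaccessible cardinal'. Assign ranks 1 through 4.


Ordering by consistency strength:
1. PRA
2. PA
3. ZFC
4. ZFC + 'there is an inaccessible cardinal'


PA=2, ZFC=3, PRA=1, ZFC + 'there is an inaccessible cardinal'=4


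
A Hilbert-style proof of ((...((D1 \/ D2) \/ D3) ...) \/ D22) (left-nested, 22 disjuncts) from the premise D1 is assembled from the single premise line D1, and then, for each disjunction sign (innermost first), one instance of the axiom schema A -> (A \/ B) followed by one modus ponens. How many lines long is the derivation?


Building the left-nested 22-ary disjunction from D1:
- 1 premise line (D1)
- 22 disjuncts means 21 disjunction signs; each needs 1 axiom instance + 1 MP = 2 lines: 2 * 21 = 42
Total = 1 + 42 = 43 lines.

43


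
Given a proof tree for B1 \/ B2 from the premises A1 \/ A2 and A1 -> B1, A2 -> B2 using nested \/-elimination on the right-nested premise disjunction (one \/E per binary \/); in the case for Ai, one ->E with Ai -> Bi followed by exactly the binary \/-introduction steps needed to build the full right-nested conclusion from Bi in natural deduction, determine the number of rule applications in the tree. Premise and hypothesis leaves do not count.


Constructive dilemma with 2 branches, all disjunctions right-nested:
- \/E: the premise has 1 binary \/, each eliminated once: 1 nodes.
- ->E: one per case (Ai with Ai -> Bi gives Bi): 2 nodes.
- \/I: in case i < n, Bi needs 1 step to form Bi \/ (B(i+1) \/ ...) and then i-1 steps to prepend B(i-1), ..., B1, i.e. i steps; in case i = n, B2 needs 1 prepend steps.
  \/I total = (1 + 2 + ... + 1) + 1 = 1 + 1 = 2 nodes.
Total = 1 + 2 + 2 = 5

5


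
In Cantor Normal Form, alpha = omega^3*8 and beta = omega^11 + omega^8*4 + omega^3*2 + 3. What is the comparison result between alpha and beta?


Compare term by term from highest exponent:
alpha = omega^3*8
beta = omega^11 + omega^8*4 + omega^3*2 + 3
Term 1: alpha has omega^3*8, beta has omega^11*1
Term 2: alpha has omega^0*0, beta has omega^8*4
Term 3: alpha has omega^0*0, beta has omega^3*2
Term 4: alpha has omega^0*0, beta has omega^0*3
Result: alpha < beta

alpha < beta


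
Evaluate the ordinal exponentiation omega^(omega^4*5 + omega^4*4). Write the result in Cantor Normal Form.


omega^(omega^4*5 + omega^4*4):
Both terms of the exponent have the same exponent 4, so they merge: omega^4*5 + omega^4*4 = omega^4*(5+4) = omega^4*9.
omega raised to a CNF ordinal is a single CNF term: Result = omega^(omega^4*9)

omega^(omega^4*9)


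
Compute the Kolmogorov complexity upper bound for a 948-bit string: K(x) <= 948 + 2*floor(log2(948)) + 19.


floor(log2(948)) = 9
2 * 9 = 18
K(x) <= 948 + 18 + 19 = 985

985


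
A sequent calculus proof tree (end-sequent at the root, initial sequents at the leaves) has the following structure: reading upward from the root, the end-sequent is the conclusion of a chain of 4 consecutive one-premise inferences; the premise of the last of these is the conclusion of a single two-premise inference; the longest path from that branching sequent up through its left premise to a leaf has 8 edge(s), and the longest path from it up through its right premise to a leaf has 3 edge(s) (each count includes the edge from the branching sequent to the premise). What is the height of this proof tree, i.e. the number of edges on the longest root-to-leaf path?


Longest path through the left premise: 8 edges (measured from the branching sequent)
Longest path through the right premise: 3 edges
Height of the subtree rooted at the branching sequent: max(8, 3) = 8
The branching sequent sits 4 edges above the root (the chain of one-premise inferences), so height = 8 + 4 = 12

12


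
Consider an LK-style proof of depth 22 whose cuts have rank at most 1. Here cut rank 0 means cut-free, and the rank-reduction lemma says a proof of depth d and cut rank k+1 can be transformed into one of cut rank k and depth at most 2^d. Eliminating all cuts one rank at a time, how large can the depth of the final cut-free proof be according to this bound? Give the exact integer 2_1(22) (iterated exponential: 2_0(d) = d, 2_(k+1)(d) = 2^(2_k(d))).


Each rank reduction sends depth d to at most 2^d; cut rank r needs r reductions.
2_0(22) = 22
2_1(22) = 2^22 = 4194304
Cut-free depth bound = 4194304

4194304


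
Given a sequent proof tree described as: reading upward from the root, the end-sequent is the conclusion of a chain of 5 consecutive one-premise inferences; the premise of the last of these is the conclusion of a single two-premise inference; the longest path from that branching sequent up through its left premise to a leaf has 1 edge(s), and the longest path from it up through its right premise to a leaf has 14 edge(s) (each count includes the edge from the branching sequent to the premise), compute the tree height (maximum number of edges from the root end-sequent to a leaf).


Longest path through the left premise: 1 edges (measured from the branching sequent)
Longest path through the right premise: 14 edges
Height of the subtree rooted at the branching sequent: max(1, 14) = 14
The branching sequent sits 5 edges above the root (the chain of one-premise inferences), so height = 14 + 5 = 19

19


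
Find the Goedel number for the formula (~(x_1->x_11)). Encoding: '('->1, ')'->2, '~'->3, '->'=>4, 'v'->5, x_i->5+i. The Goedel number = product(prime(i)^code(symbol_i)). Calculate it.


Formula: (~(x_1->x_11))
Symbol codes: [1, 3, 1, 6, 4, 16, 2, 2]
Primes: [2, 3, 5, 7, 11, 13, 17, 19]
p_1^1 = 2^1 = 2
p_2^3 = 3^3 = 27
p_3^1 = 5^1 = 5
p_4^6 = 7^6 = 117649
p_5^4 = 11^4 = 14641
p_6^16 = 13^16 = 665416609183179841
p_7^2 = 17^2 = 289
p_8^2 = 19^2 = 361
Product = 32286534073449649108342847323974270

32286534073449649108342847323974270


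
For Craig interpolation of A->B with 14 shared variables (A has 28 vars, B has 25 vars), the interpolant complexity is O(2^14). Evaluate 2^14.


Shared atoms = 14
Craig interpolant size bound = 2^14
= 16384

16384


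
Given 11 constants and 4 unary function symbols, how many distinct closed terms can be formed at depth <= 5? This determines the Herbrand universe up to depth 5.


Herbrand terms by depth:
Depth 0: 11 constants
Depth 1: 44 new terms (running total: 55)
Depth 2: 176 new terms (running total: 231)
Depth 3: 704 new terms (running total: 935)
Depth 4: 2816 new terms (running total: 3751)
Depth 5: 11264 new terms (running total: 15015)
Total distinct ground terms = 15015

15015


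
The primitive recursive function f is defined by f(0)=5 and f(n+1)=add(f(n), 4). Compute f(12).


f(0) = 5
f(1) = add(f(0), 4) = add(5, 4) = 9
f(2) = add(f(1), 4) = add(9, 4) = 13
f(3) = add(f(2), 4) = add(13, 4) = 17
f(4) = add(f(3), 4) = add(17, 4) = 21
f(5) = add(f(4), 4) = add(21, 4) = 25
f(6) = add(f(5), 4) = add(25, 4) = 29
f(7) = add(f(6), 4) = add(29, 4) = 33
f(8) = add(f(7), 4) = add(33, 4) = 37
f(9) = add(f(8), 4) = add(37, 4) = 41
f(10) = add(f(9), 4) = add(41, 4) = 45
f(11) = add(f(10), 4) = add(45, 4) = 49
f(12) = add(f(11), 4) = add(49, 4) = 53


53


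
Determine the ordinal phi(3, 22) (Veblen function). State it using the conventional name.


phi(3, 22):
phi(3, beta) = eta_beta (the beta-th eta number, fixed point of zeta).
phi(3, 22) = eta_22

eta_22


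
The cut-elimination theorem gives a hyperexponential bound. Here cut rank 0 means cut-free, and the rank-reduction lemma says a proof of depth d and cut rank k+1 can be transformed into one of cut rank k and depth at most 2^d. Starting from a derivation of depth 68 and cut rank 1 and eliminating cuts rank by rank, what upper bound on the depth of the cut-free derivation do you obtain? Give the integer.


Each rank reduction sends depth d to at most 2^d; cut rank r needs r reductions.
2_0(68) = 68
2_1(68) = 2^68 = 295147905179352825856
Cut-free depth bound = 295147905179352825856

295147905179352825856


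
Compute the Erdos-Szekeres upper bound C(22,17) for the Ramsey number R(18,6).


R(18,6) <= C(18+6-2, 18-1) = C(22, 17)
C(22, 17) = 22! / (17! * 5!)
= 26334

26334


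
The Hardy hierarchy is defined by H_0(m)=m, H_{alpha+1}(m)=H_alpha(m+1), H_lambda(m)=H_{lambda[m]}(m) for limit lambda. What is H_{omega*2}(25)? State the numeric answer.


H_{omega*2}(25):
For the Hardy hierarchy, H_{omega*k}(n) = 2^k * n.
2^2 = 4.
4 * 25 = 100

100


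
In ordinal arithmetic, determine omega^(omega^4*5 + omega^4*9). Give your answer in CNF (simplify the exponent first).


omega^(omega^4*5 + omega^4*9):
Both terms of the exponent have the same exponent 4, so they merge: omega^4*5 + omega^4*9 = omega^4*(5+9) = omega^4*14.
omega raised to a CNF ordinal is a single CNF term: Result = omega^(omega^4*14)

omega^(omega^4*14)


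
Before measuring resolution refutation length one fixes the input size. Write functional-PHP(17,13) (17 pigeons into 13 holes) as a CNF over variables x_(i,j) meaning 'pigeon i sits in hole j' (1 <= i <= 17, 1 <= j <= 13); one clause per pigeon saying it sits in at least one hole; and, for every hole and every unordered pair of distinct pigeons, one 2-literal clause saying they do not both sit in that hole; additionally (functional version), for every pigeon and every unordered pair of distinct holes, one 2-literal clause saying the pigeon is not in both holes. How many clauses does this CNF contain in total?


functional-PHP(17,13): 17 pigeons, 13 holes, 17*13 = 221 variables.
- pigeon clauses: one per pigeon -> 17 clauses
- hole clauses: 13 holes * C(17,2) = 13 * 136 -> 1768 clauses
- functional clauses: 17 pigeons * C(13,2) = 17 * 78 -> 1326 clauses
Total clauses = 17 + 1768 + 1326 = 3111

3111


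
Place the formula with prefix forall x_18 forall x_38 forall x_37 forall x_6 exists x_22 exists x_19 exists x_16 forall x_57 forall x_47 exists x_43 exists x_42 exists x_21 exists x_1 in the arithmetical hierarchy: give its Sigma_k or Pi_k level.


Leading quantifier is forall, so the class is Pi.
Number of quantifier blocks = alternations + 1 = 3 + 1 = 4.
Classification: Pi_4

Pi_4


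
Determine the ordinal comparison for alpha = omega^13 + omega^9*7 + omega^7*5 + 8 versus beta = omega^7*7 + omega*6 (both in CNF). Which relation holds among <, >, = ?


Compare term by term from highest exponent:
alpha = omega^13 + omega^9*7 + omega^7*5 + 8
beta = omega^7*7 + omega*6
Term 1: alpha has omega^13*1, beta has omega^7*7
Term 2: alpha has omega^9*7, beta has omega^1*6
Term 3: alpha has omega^7*5, beta has omega^0*0
Term 4: alpha has omega^0*8, beta has omega^0*0
Result: alpha > beta

alpha > beta


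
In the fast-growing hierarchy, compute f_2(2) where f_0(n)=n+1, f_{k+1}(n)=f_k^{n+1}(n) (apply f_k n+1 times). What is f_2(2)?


f_2(2) = f_1^3(2)
f_1(m) = 2m + 1.
Iterating: f_1^k(n) = 2^k*(n+1) - 1.
f_2(2) = 2^3*(2+1) - 1 = 8*3 - 1 = 23

23


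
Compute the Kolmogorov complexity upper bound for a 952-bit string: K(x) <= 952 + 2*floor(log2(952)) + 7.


floor(log2(952)) = 9
2 * 9 = 18
K(x) <= 952 + 18 + 7 = 977

977


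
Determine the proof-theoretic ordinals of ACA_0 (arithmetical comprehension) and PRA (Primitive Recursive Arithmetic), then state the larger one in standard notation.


Proof-theoretic ordinal of ACA_0 (arithmetical comprehension): epsilon_0
Proof-theoretic ordinal of PRA (Primitive Recursive Arithmetic): omega^omega
Comparing: omega^omega < epsilon_0.
The larger ordinal is epsilon_0 (from ACA_0 (arithmetical comprehension)).

epsilon_0


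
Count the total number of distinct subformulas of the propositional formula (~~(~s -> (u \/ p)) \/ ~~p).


Formula: (~~(~s -> (u \/ p)) \/ ~~p)
Subformulas found:
  1. u
  2. s
  3. p
  4. ~s
  5. ~p
  6. ~~p
  7. (u \/ p)
  8. (~s -> (u \/ p))
  9. ~(~s -> (u \/ p))
  10. ~~(~s -> (u \/ p))
  11. (~~(~s -> (u \/ p)) \/ ~~p)
Total distinct subformulas = 11

11


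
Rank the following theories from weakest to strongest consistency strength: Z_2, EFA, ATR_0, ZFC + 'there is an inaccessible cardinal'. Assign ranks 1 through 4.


Ordering by consistency strength:
1. EFA
2. ATR_0
3. Z_2
4. ZFC + 'there is an inaccessible cardinal'


Z_2=3, EFA=1, ATR_0=2, ZFC + 'there is an inaccessible cardinal'=4


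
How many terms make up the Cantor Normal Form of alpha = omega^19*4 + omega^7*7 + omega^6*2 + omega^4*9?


CNF: omega^19*4 + omega^7*7 + omega^6*2 + omega^4*9
Count the summands separated by '+':
  term 1: omega^19*4
  term 2: omega^7*7
  term 3: omega^6*2
  term 4: omega^4*9
Total terms = 4

4


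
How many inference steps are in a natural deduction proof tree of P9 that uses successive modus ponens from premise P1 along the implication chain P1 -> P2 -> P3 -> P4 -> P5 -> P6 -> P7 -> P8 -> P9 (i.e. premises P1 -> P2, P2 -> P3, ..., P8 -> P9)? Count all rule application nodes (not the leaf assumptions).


We have a chain: P1 -> P2 -> P3 -> P4 -> P5 -> P6 -> P7 -> P8 -> P9.
Each modus ponens application produces the next variable.
The chain has 9 propositions, so 9-1 = 8 modus ponens steps.
Total inference nodes = 8

8


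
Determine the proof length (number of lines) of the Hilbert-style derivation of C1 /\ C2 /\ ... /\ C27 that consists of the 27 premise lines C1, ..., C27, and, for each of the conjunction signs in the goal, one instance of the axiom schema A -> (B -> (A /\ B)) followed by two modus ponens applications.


Conjoining 27 premises:
- 27 premise lines
- the goal has 26 conjunction signs; each costs 1 axiom instance + 2 MP = 3 lines: 3 * 26 = 78
Total = 27 + 78 = 105 lines.

105


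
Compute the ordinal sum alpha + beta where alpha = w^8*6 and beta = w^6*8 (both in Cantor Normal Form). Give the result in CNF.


Ordinal addition w^8*6 + w^6*8:
Leading exponent of alpha (8) > leading exponent of beta (6).
Since alpha's term has higher exponent than beta's leading term,
the sum is simply alpha followed by beta.
Result = w^8*6 + w^6*8

w^8*6 + w^6*8


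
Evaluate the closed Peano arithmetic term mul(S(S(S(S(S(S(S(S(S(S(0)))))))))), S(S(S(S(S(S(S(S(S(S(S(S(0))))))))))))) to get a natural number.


mul(S^10(0), S^12(0)):
S^10(0) = 10
S^12(0) = 12
10 * 12 = 120

120


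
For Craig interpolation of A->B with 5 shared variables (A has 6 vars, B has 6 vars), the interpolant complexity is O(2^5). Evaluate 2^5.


Shared atoms = 5
Craig interpolant size bound = 2^5
= 32

32


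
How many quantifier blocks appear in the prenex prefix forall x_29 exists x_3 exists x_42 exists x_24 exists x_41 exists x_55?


Alternations = 1.
Blocks = alternations + 1 = 2

2


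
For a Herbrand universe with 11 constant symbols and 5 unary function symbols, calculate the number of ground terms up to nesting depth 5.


Herbrand terms by depth:
Depth 0: 11 constants
Depth 1: 55 new terms (running total: 66)
Depth 2: 275 new terms (running total: 341)
Depth 3: 1375 new terms (running total: 1716)
Depth 4: 6875 new terms (running total: 8591)
Depth 5: 34375 new terms (running total: 42966)
Total distinct ground terms = 42966

42966


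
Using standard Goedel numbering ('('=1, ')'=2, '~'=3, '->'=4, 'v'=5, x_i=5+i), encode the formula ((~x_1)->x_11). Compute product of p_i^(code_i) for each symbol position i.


Formula: ((~x_1)->x_11)
Symbol codes: [1, 1, 3, 6, 2, 4, 16, 2]
Primes: [2, 3, 5, 7, 11, 13, 17, 19]
p_1^1 = 2^1 = 2
p_2^1 = 3^1 = 3
p_3^3 = 5^3 = 125
p_4^6 = 7^6 = 117649
p_5^2 = 11^2 = 121
p_6^4 = 13^4 = 28561
p_7^16 = 17^16 = 48661191875666868481
p_8^2 = 19^2 = 361
Product = 5356711130776218060197377784703696750

5356711130776218060197377784703696750


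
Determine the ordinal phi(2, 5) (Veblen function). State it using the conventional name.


phi(2, 5):
phi(2, beta) = zeta_beta (the beta-th zeta number, fixed point of epsilon).
phi(2, 5) = zeta_5

zeta_5


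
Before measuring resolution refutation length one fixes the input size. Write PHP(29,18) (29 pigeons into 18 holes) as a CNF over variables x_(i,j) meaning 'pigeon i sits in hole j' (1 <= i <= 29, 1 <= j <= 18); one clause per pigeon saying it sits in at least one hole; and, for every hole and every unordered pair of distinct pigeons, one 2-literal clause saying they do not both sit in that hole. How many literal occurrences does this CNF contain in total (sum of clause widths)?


PHP(29,18): 29 pigeons, 18 holes, 29*18 = 522 variables.
- pigeon clauses: one per pigeon -> 29 clauses of width 18 -> 522 literals
- hole clauses: 18 holes * C(29,2) = 18 * 406 -> 7308 clauses of width 2 -> 14616 literals
Total literal occurrences = 522 + 14616 = 15138

15138


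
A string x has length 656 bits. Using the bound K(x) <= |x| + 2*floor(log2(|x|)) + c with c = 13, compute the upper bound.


floor(log2(656)) = 9
2 * 9 = 18
K(x) <= 656 + 18 + 13 = 687

687


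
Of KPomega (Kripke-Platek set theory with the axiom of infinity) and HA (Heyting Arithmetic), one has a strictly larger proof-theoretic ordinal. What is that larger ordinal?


Proof-theoretic ordinal of KPomega (Kripke-Platek set theory with the axiom of infinity): psi_0(epsilon_{Omega+1})
Proof-theoretic ordinal of HA (Heyting Arithmetic): epsilon_0
Comparing: epsilon_0 < psi_0(epsilon_{Omega+1}).
The larger ordinal is psi_0(epsilon_{Omega+1}) (from KPomega (Kripke-Platek set theory with the axiom of infinity)).

psi_0(epsilon_{Omega+1})


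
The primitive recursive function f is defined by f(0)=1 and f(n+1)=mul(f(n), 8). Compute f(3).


f(0) = 1
f(1) = mul(f(0), 8) = mul(1, 8) = 8
f(2) = mul(f(1), 8) = mul(8, 8) = 64
f(3) = mul(f(2), 8) = mul(64, 8) = 512


512
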